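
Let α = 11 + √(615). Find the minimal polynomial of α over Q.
m_α(x) = x^2 - 22x - 494

From α - 11 = √(615), squaring gives (α - 11)^2 = 615, i.e. α^2 - 22α + 121 = 615, so α^2 - 22α - 494 = 0. The discriminant of x^2 - 22x - 494 is (-22)^2 - 4·(-494) = 484 + 1976 = 2460, and 4·(615) is not a perfect square in Q since 615 is squarefree and ≠ 1. Hence x^2 - 22x - 494 is irreducible over Q and is the minimal polynomial of α.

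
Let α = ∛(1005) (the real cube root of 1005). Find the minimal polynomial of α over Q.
m_α(x) = x^3 - 1005

α satisfies α^3 = 1005, so x^3 - 1005 annihilates α. By the rational root test, a rational root p/q (in lowest terms) of x^3 - 1005 would satisfy p^3 = 1005 q^3, forcing q = 1 and p^3 = 1005; but 1005 is not a perfect cube, contradiction. A monic cubic over Q with no rational root is irreducible (any nontrivial factorization would include a linear factor). Hence x^3 - 1005 is the minimal polynomial of α, and in particular [Q(α):Q] = 3.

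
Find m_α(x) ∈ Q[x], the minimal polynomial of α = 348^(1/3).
m_α(x) = x^3 - 348

α satisfies α^3 = 348, so x^3 - 348 annihilates α. By the rational root test, a rational root p/q (in lowest terms) of x^3 - 348 would satisfy p^3 = 348 q^3, forcing q = 1 and p^3 = 348; but 348 is not a perfect cube, contradiction. A monic cubic over Q with no rational root is irreducible (any nontrivial factorization would include a linear factor). Hence x^3 - 348 is the minimal polynomial of α, and in particular [Q(α):Q] = 3.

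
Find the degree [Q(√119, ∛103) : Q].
[Q(√119, ∛103) : Q] = 6

Let L = Q(√119, ∛103). Since Q(√119) ⊂ L and [Q(√119):Q] = 2, the tower law gives 2 | [L:Q]. Likewise Q(∛103) ⊂ L with [Q(∛103):Q] = 3 (because 103 is not a perfect cube), so 3 | [L:Q]. As gcd(2,3) = 1, [L:Q] is divisible by 6. Conversely L is generated over Q by √119 and ∛103, so [L:Q] ≤ 2·3 = 6. Therefore [Q(√119, ∛103) : Q] = 6.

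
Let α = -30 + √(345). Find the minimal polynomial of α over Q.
m_α(x) = x^2 + 60x + 555

From α + 30 = √(345), squaring gives (α + 30)^2 = 345, i.e. α^2 + 60α + 900 = 345, so α^2 + 60α + 555 = 0. The discriminant of x^2 + 60x + 555 is (60)^2 - 4·(555) = 3600 - 2220 = 1380, and 4·(345) is not a perfect square in Q since 345 is squarefree and ≠ 1. Hence x^2 + 60x + 555 is irreducible over Q and is the minimal polynomial of α.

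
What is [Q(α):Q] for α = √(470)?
[Q(α):Q] = 2

[Q(α):Q] equals the degree of the minimal polynomial of α. Here α^2 = 470 and x^2 - 470 is irreducible (d = 470 is squarefree, ≠ 1, hence not a square), so deg(m_α) = 2. Thus [Q(α):Q] = 2.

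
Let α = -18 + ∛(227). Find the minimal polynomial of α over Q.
m_α(x) = x^3 + 54x^2 + 972x + 5605

Set β = α + 18 = ∛(227), so β^3 = 227. Then (α + 18)^3 - 227 = 0, i.e. α is a root of g(x) = (x + 18)^3 - 227 = x^3 + 54x^2 + 972x + 5605. Since g(x) = h(x + 18) where h(x) = x^3 - 227, and h is irreducible over Q (because 227 is not a perfect cube, so h has no rational root, and a monic cubic with no rational root is irreducible), g is also irreducible (irreducibility is preserved under the substitution x → x + 18). Hence m_α(x) = x^3 + 54x^2 + 972x + 5605.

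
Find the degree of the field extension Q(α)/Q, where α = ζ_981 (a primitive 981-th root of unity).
[Q(α):Q] = 648

The minimal polynomial of ζ_981 over Q is the 981-th cyclotomic polynomial Φ_981(x), which is irreducible over Q and has degree φ(981) = 648. Hence [Q(α):Q] = φ(981) = 648.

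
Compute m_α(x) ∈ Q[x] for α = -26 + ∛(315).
m_α(x) = x^3 + 78x^2 + 2028x + 17261

Set β = α + 26 = ∛(315), so β^3 = 315. Then (α + 26)^3 - 315 = 0, i.e. α is a root of g(x) = (x + 26)^3 - 315 = x^3 + 78x^2 + 2028x + 17261. Since g(x) = h(x + 26) where h(x) = x^3 - 315, and h is irreducible over Q (because 315 is not a perfect cube, so h has no rational root, and a monic cubic with no rational root is irreducible), g is also irreducible (irreducibility is preserved under the substitution x → x + 26). Hence m_α(x) = x^3 + 78x^2 + 2028x + 17261.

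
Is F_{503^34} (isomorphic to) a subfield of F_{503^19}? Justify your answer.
No: F_{503^34} is not a subfield of F_{503^19}

F_{p^m} embeds in F_{p^n} iff m | n. Here 34 ∤ 19 (since 19 = 0·34 + 19 with remainder 19 ≠ 0), so F_{503^34} is not a subfield of F_{503^19}. Equivalently: if it were, the tower law would give 34 = [F_{503^34}:F_503] dividing [F_{503^19}:F_503] = 19, contradiction.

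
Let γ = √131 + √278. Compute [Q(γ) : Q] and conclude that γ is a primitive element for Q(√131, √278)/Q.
[Q(γ) : Q] = 4 (equivalently, Q(γ) = Q(√131, √278))

Obviously Q(γ) ⊆ Q(√131, √278), and [Q(√131, √278):Q] = 4 (since 131, 278 are distinct squarefree integers > 1 with 36418 not a perfect square). To show equality we compute the minimal polynomial of γ. From γ = √131 + √278: γ^2 = 131 + 2√(36418) + 278 = 409 + 2√(36418), so γ^2 - 409 = 2√(36418); squaring, (γ^2 - 409)^2 = 4·36418, i.e. γ^4 - 818γ^2 + 167281 - 145672 = 0, i.e. γ^4 - 818γ^2 + 21609 = 0. So γ is a root of x^4 - 818x^2 + 21609. This polynomial is irreducible over Q: it has no rational root (each ±√131 ± √278 is irrational), and any factorization into two quadratics over Q would force √(36418) ∈ Q (pairing opposite roots) or √131, √278 ∈ Q (other pairings), all impossible. Hence [Q(γ):Q] = 4 = [Q(√131, √278):Q], so Q(γ) = Q(√131, √278).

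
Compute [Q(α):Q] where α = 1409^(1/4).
[Q(α):Q] = 4

α is a root of x^4 - 1409. By Eisenstein's criterion at the prime p = 1409 (which divides the constant term 1409 but p^2 = 1985281 does not, since 1409 is squarefree), x^4 - 1409 is irreducible over Q. Hence [Q(α):Q] = 4.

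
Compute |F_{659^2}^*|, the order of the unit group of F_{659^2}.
|F_{659^2}^*| = 434280

F_{659^2} has 659^2 = 434281 elements; its multiplicative group consists of all nonzero elements, so |F_{659^2}^*| = 434281 - 1 = 434280. (It is cyclic since any finite subgroup of the multiplicative group of a field is cyclic.)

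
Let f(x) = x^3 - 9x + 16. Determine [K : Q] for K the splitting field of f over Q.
[K : Q] = 6

By the rational root test, any rational root of the monic integer polynomial f(x) = x^3 - 9x + 16 must be an integer dividing the constant term 16, i.e. one of ±{1, 2, 4, 8, 16}. Evaluating: f(1) = 8, f(-1) = 24, f(2) = 6, f(-2) = 26, f(4) = 44, f(-4) = -12, f(8) = 456, f(-8) = -424, f(16) = 3968, f(-16) = -3936; none is 0, so f has no rational root and is therefore irreducible over Q (a cubic with no linear factor over a field is irreducible). For an irreducible cubic, the Galois group is A_3 or S_3 according as the discriminant disc(f) = -4a^3 - 27b^2 = -4·(-9)^3 - 27·(16)^2 = -3996 is or is not a square in Q. Here disc(f) = -3996 is not a perfect square in Q, so the Galois group of f over Q is not contained in A_3 and must be all of S_3. The splitting field has degree |S_3| = 6 over Q, so [K : Q] = 6.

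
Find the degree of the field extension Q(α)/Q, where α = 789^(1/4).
[Q(α):Q] = 4

α is a root of x^4 - 789. By Eisenstein's criterion at the prime p = 3 (which divides the constant term 789 but p^2 = 9 does not, since 789 is squarefree), x^4 - 789 is irreducible over Q. Hence [Q(α):Q] = 4.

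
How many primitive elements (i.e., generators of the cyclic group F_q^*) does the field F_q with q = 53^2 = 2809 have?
There are φ(2808) = 864 primitive elements

F_q^* is cyclic of order q - 1 = 2808. A cyclic group of order m has exactly φ(m) generators. Here m = 2808 = 2^3 · 3^3 · 13, so the number of primitive elements is φ(2808) = 864.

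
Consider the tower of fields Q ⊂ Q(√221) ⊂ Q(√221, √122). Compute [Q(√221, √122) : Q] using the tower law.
[Q(√221, √122) : Q] = 4

[Q(√221):Q] = 2 (min poly x^2 - 221, irreducible since 221 is squarefree > 1). For the top step, suppose √122 ∈ Q(√221), say √122 = c + d√221 with c, d ∈ Q. Squaring: 122 = c^2 + 221d^2 + 2cd√221. Since √221 ∉ Q this forces 2cd = 0. If d = 0 then √122 = c ∈ Q, contradicting 122 squarefree > 1. If c = 0 then 122 = 221d^2, so 221·122 = (221d)^2 is a perfect square in Q — but 221·122 = 26962 is not a perfect square (since 221 and 122 are distinct squarefree integers). Contradiction. Hence √122 ∉ Q(√221), so x^2 - 122 stays irreducible over Q(√221) and [Q(√221, √122) : Q(√221)] = 2. By the tower law, [Q(√221, √122) : Q] = 2 · 2 = 4.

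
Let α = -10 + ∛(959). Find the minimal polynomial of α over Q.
m_α(x) = x^3 + 30x^2 + 300x + 41

Set β = α + 10 = ∛(959), so β^3 = 959. Then (α + 10)^3 - 959 = 0, i.e. α is a root of g(x) = (x + 10)^3 - 959 = x^3 + 30x^2 + 300x + 41. Since g(x) = h(x + 10) where h(x) = x^3 - 959, and h is irreducible over Q (because 959 is not a perfect cube, so h has no rational root, and a monic cubic with no rational root is irreducible), g is also irreducible (irreducibility is preserved under the substitution x → x + 10). Hence m_α(x) = x^3 + 30x^2 + 300x + 41.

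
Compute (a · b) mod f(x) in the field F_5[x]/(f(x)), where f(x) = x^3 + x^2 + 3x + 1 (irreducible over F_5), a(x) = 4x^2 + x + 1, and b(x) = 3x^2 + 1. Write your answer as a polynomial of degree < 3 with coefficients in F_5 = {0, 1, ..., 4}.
a · b ≡ x (mod f(x))

Multiply in F_5[x]: a(x)·b(x) = (4x^2 + x + 1)·(3x^2 + 1) = 2x^4 + 3x^3 + 2x^2 + x + 1. This has degree ≥ 3, so divide by f(x) over F_5: 2x^4 + 3x^3 + 2x^2 + x + 1 = (2x + 1)·(x^3 + x^2 + 3x + 1) + (x). Hence a·b ≡ x (mod f). (F_5[x]/(f) is a field with 5^3 = 125 elements since f is irreducible of degree 3.)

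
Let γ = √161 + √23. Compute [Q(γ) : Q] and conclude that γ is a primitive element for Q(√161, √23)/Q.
[Q(γ) : Q] = 4 (equivalently, Q(γ) = Q(√161, √23))

Obviously Q(γ) ⊆ Q(√161, √23), and [Q(√161, √23):Q] = 4 (since 161, 23 are distinct squarefree integers > 1 with 3703 not a perfect square). To show equality we compute the minimal polynomial of γ. From γ = √161 + √23: γ^2 = 161 + 2√(3703) + 23 = 184 + 2√(3703), so γ^2 - 184 = 2√(3703); squaring, (γ^2 - 184)^2 = 4·3703, i.e. γ^4 - 368γ^2 + 33856 - 14812 = 0, i.e. γ^4 - 368γ^2 + 19044 = 0. So γ is a root of x^4 - 368x^2 + 19044. This polynomial is irreducible over Q: it has no rational root (each ±√161 ± √23 is irrational), and any factorization into two quadratics over Q would force √(3703) ∈ Q (pairing opposite roots) or √161, √23 ∈ Q (other pairings), all impossible. Hence [Q(γ):Q] = 4 = [Q(√161, √23):Q], so Q(γ) = Q(√161, √23).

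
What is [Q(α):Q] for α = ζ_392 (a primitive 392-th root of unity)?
[Q(α):Q] = 168

The minimal polynomial of ζ_392 over Q is the 392-th cyclotomic polynomial Φ_392(x), which is irreducible over Q and has degree φ(392) = 168. Hence [Q(α):Q] = φ(392) = 168.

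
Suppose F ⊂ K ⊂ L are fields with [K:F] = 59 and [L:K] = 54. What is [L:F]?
[L:F] = 3186

The tower law says that for any tower of field extensions F ⊂ K ⊂ L with finite degrees, [L:F] = [L:K] · [K:F]. Here this gives [L:F] = 54 · 59 = 3186.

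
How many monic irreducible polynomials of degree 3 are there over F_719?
There are 123898080 monic irreducible polynomials of degree 3 over F_719

Each element of F_{719^3} that lies in no proper subfield is a root of exactly one monic irreducible of degree 3 over F_719, and each such polynomial has 3 distinct roots in F_{719^3}. By Möbius inversion the count is N_719(3) = (1/3) Σ_{d|3} μ(3/d) · 719^d = (1/3)(μ(3)·719^1 + μ(1)·719^3) = 371694240/3 = 123898080.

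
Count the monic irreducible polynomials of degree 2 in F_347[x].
There are 60031 monic irreducible polynomials of degree 2 over F_347

Each element of F_{347^2} that lies in no proper subfield is a root of exactly one monic irreducible of degree 2 over F_347, and each such polynomial has 2 distinct roots in F_{347^2}. By Möbius inversion the count is N_347(2) = (1/2) Σ_{d|2} μ(2/d) · 347^d = (1/2)(μ(2)·347^1 + μ(1)·347^2) = 120062/2 = 60031.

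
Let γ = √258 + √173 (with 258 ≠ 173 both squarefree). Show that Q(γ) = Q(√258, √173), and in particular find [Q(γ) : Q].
[Q(γ) : Q] = 4 (equivalently, Q(γ) = Q(√258, √173))

Obviously Q(γ) ⊆ Q(√258, √173), and [Q(√258, √173):Q] = 4 (since 258, 173 are distinct squarefree integers > 1 with 44634 not a perfect square). To show equality we compute the minimal polynomial of γ. From γ = √258 + √173: γ^2 = 258 + 2√(44634) + 173 = 431 + 2√(44634), so γ^2 - 431 = 2√(44634); squaring, (γ^2 - 431)^2 = 4·44634, i.e. γ^4 - 862γ^2 + 185761 - 178536 = 0, i.e. γ^4 - 862γ^2 + 7225 = 0. So γ is a root of x^4 - 862x^2 + 7225. This polynomial is irreducible over Q: it has no rational root (each ±√258 ± √173 is irrational), and any factorization into two quadratics over Q would force √(44634) ∈ Q (pairing opposite roots) or √258, √173 ∈ Q (other pairings), all impossible. Hence [Q(γ):Q] = 4 = [Q(√258, √173):Q], so Q(γ) = Q(√258, √173).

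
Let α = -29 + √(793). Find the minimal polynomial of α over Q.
m_α(x) = x^2 + 58x + 48

From α + 29 = √(793), squaring gives (α + 29)^2 = 793, i.e. α^2 + 58α + 841 = 793, so α^2 + 58α + 48 = 0. The discriminant of x^2 + 58x + 48 is (58)^2 - 4·(48) = 3364 - 192 = 3172, and 4·(793) is not a perfect square in Q since 793 is squarefree and ≠ 1. Hence x^2 + 58x + 48 is irreducible over Q and is the minimal polynomial of α.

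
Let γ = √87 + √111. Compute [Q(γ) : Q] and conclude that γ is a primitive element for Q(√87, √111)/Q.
[Q(γ) : Q] = 4 (equivalently, Q(γ) = Q(√87, √111))

Obviously Q(γ) ⊆ Q(√87, √111), and [Q(√87, √111):Q] = 4 (since 87, 111 are distinct squarefree integers > 1 with 9657 not a perfect square). To show equality we compute the minimal polynomial of γ. From γ = √87 + √111: γ^2 = 87 + 2√(9657) + 111 = 198 + 2√(9657), so γ^2 - 198 = 2√(9657); squaring, (γ^2 - 198)^2 = 4·9657, i.e. γ^4 - 396γ^2 + 39204 - 38628 = 0, i.e. γ^4 - 396γ^2 + 576 = 0. So γ is a root of x^4 - 396x^2 + 576. This polynomial is irreducible over Q: it has no rational root (each ±√87 ± √111 is irrational), and any factorization into two quadratics over Q would force √(9657) ∈ Q (pairing opposite roots) or √87, √111 ∈ Q (other pairings), all impossible. Hence [Q(γ):Q] = 4 = [Q(√87, √111):Q], so Q(γ) = Q(√87, √111).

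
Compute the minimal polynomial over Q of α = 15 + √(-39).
m_α(x) = x^2 - 30x + 264

From α - 15 = √(-39), squaring gives (α - 15)^2 = -39, i.e. α^2 - 30α + 225 = -39, so α^2 - 30α + 264 = 0. The discriminant of x^2 - 30x + 264 is (-30)^2 - 4·(264) = 900 - 1056 = -156, and 4·(-39) is not a perfect square in Q since -39 is squarefree and ≠ 1. Hence x^2 - 30x + 264 is irreducible over Q and is the minimal polynomial of α.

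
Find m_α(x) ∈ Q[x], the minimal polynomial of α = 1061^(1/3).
m_α(x) = x^3 - 1061

α satisfies α^3 = 1061, so x^3 - 1061 annihilates α. By the rational root test, a rational root p/q (in lowest terms) of x^3 - 1061 would satisfy p^3 = 1061 q^3, forcing q = 1 and p^3 = 1061; but 1061 is not a perfect cube, contradiction. A monic cubic over Q with no rational root is irreducible (any nontrivial factorization would include a linear factor). Hence x^3 - 1061 is the minimal polynomial of α, and in particular [Q(α):Q] = 3.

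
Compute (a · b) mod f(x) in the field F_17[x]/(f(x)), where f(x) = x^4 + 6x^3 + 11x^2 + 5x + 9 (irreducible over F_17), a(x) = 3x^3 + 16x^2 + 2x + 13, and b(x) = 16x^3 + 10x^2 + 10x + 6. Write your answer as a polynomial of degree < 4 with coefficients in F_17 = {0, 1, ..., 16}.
a · b ≡ 14x^3 + 15x^2 + 15x + 4 (mod f(x))

Multiply in F_17[x]: a(x)·b(x) = (3x^3 + 16x^2 + 2x + 13)·(16x^3 + 10x^2 + 10x + 6) = 14x^6 + 14x^5 + x^4 + 15x^3 + 8x^2 + 6x + 10. This has degree ≥ 4, so divide by f(x) over F_17: 14x^6 + 14x^5 + x^4 + 15x^3 + 8x^2 + 6x + 10 = (14x^2 + 15x + 12)·(x^4 + 6x^3 + 11x^2 + 5x + 9) + (14x^3 + 15x^2 + 15x + 4). Hence a·b ≡ 14x^3 + 15x^2 + 15x + 4 (mod f). (F_17[x]/(f) is a field with 17^4 = 83521 elements since f is irreducible of degree 4.)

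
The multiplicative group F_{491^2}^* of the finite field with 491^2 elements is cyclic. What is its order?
|F_{491^2}^*| = 241080

F_{491^2} has 491^2 = 241081 elements; its multiplicative group consists of all nonzero elements, so |F_{491^2}^*| = 241081 - 1 = 241080. (It is cyclic since any finite subgroup of the multiplicative group of a field is cyclic.)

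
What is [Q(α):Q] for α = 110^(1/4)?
[Q(α):Q] = 4

α is a root of x^4 - 110. By Eisenstein's criterion at the prime p = 2 (which divides the constant term 110 but p^2 = 4 does not, since 110 is squarefree), x^4 - 110 is irreducible over Q. Hence [Q(α):Q] = 4.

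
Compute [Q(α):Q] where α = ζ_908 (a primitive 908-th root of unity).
[Q(α):Q] = 452

The minimal polynomial of ζ_908 over Q is the 908-th cyclotomic polynomial Φ_908(x), which is irreducible over Q and has degree φ(908) = 452. Hence [Q(α):Q] = φ(908) = 452.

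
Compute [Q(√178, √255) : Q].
[Q(√178, √255) : Q] = 4

[Q(√178):Q] = 2 (min poly x^2 - 178, irreducible since 178 is squarefree > 1). For the top step, suppose √255 ∈ Q(√178), say √255 = c + d√178 with c, d ∈ Q. Squaring: 255 = c^2 + 178d^2 + 2cd√178. Since √178 ∉ Q this forces 2cd = 0. If d = 0 then √255 = c ∈ Q, contradicting 255 squarefree > 1. If c = 0 then 255 = 178d^2, so 178·255 = (178d)^2 is a perfect square in Q — but 178·255 = 45390 is not a perfect square (since 178 and 255 are distinct squarefree integers). Contradiction. Hence √255 ∉ Q(√178), so x^2 - 255 stays irreducible over Q(√178) and [Q(√178, √255) : Q(√178)] = 2. By the tower law, [Q(√178, √255) : Q] = 2 · 2 = 4.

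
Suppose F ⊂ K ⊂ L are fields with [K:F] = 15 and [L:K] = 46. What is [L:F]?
[L:F] = 690

The tower law says that for any tower of field extensions F ⊂ K ⊂ L with finite degrees, [L:F] = [L:K] · [K:F]. Here this gives [L:F] = 46 · 15 = 690.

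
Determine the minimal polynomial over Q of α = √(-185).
m_α(x) = x^2 + 185

α satisfies α^2 + 185 = 0, so x^2 + 185 annihilates α. Since d = -185 is squarefree and ≠ 1, it is not a perfect square in Q, so x^2 + 185 has no rational root and is therefore irreducible over Q (a degree-2 polynomial over a field is irreducible iff it has no root). Hence m_α(x) = x^2 + 185.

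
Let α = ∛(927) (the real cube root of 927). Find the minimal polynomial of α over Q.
m_α(x) = x^3 - 927

α satisfies α^3 = 927, so x^3 - 927 annihilates α. By the rational root test, a rational root p/q (in lowest terms) of x^3 - 927 would satisfy p^3 = 927 q^3, forcing q = 1 and p^3 = 927; but 927 is not a perfect cube, contradiction. A monic cubic over Q with no rational root is irreducible (any nontrivial factorization would include a linear factor). Hence x^3 - 927 is the minimal polynomial of α, and in particular [Q(α):Q] = 3.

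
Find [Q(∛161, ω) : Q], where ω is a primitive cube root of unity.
[Q(∛161, ω) : Q] = 6

[Q(∛161):Q] = 3 (min poly x^3 - 161, irreducible since 161 is not a perfect cube). [Q(ω):Q] = 2 (min poly x^2 + x + 1). Since Q(∛161) ⊂ R and ω ∉ R, we have ω ∉ Q(∛161), so x^2 + x + 1 remains irreducible over Q(∛161) and [Q(∛161, ω) : Q(∛161)] = 2. By the tower law, [Q(∛161, ω) : Q] = 3 · 2 = 6. (In fact Q(∛161, ω) is the splitting field of x^3 - 161 over Q.)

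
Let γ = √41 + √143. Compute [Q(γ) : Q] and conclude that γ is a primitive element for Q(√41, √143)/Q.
[Q(γ) : Q] = 4 (equivalently, Q(γ) = Q(√41, √143))

Obviously Q(γ) ⊆ Q(√41, √143), and [Q(√41, √143):Q] = 4 (since 41, 143 are distinct squarefree integers > 1 with 5863 not a perfect square). To show equality we compute the minimal polynomial of γ. From γ = √41 + √143: γ^2 = 41 + 2√(5863) + 143 = 184 + 2√(5863), so γ^2 - 184 = 2√(5863); squaring, (γ^2 - 184)^2 = 4·5863, i.e. γ^4 - 368γ^2 + 33856 - 23452 = 0, i.e. γ^4 - 368γ^2 + 10404 = 0. So γ is a root of x^4 - 368x^2 + 10404. This polynomial is irreducible over Q: it has no rational root (each ±√41 ± √143 is irrational), and any factorization into two quadratics over Q would force √(5863) ∈ Q (pairing opposite roots) or √41, √143 ∈ Q (other pairings), all impossible. Hence [Q(γ):Q] = 4 = [Q(√41, √143):Q], so Q(γ) = Q(√41, √143).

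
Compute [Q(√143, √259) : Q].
[Q(√143, √259) : Q] = 4

[Q(√143):Q] = 2 (min poly x^2 - 143, irreducible since 143 is squarefree > 1). For the top step, suppose √259 ∈ Q(√143), say √259 = c + d√143 with c, d ∈ Q. Squaring: 259 = c^2 + 143d^2 + 2cd√143. Since √143 ∉ Q this forces 2cd = 0. If d = 0 then √259 = c ∈ Q, contradicting 259 squarefree > 1. If c = 0 then 259 = 143d^2, so 143·259 = (143d)^2 is a perfect square in Q — but 143·259 = 37037 is not a perfect square (since 143 and 259 are distinct squarefree integers). Contradiction. Hence √259 ∉ Q(√143), so x^2 - 259 stays irreducible over Q(√143) and [Q(√143, √259) : Q(√143)] = 2. By the tower law, [Q(√143, √259) : Q] = 2 · 2 = 4.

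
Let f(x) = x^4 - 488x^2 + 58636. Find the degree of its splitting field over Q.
[K : Q] = 4

Solving the quadratic in x^2: x^2 = (488 ± √(488^2 - 4·58636))/2 = (488 ± √3600)/2 = (488 ± 60)/2, giving x^2 = 274 or x^2 = 214. So f(x) = (x^2 - 274)(x^2 - 214) and the roots of f are ±√274, ±√214. Hence the splitting field is K = Q(√274, √214). Since 274 and 214 are distinct squarefree integers > 1, their product 58636 is not a perfect square, so √214 ∉ Q(√274). By the tower law [K:Q] = [Q(√274,√214):Q(√274)] · [Q(√274):Q] = 2 · 2 = 4.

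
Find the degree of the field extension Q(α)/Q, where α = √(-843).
[Q(α):Q] = 2

[Q(α):Q] equals the degree of the minimal polynomial of α. Here α^2 = -843 and x^2 + 843 is irreducible (d = -843 is squarefree, ≠ 1, hence not a square), so deg(m_α) = 2. Thus [Q(α):Q] = 2.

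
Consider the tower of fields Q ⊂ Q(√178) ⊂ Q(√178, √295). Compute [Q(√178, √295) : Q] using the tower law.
[Q(√178, √295) : Q] = 4

[Q(√178):Q] = 2 (min poly x^2 - 178, irreducible since 178 is squarefree > 1). For the top step, suppose √295 ∈ Q(√178), say √295 = c + d√178 with c, d ∈ Q. Squaring: 295 = c^2 + 178d^2 + 2cd√178. Since √178 ∉ Q this forces 2cd = 0. If d = 0 then √295 = c ∈ Q, contradicting 295 squarefree > 1. If c = 0 then 295 = 178d^2, so 178·295 = (178d)^2 is a perfect square in Q — but 178·295 = 52510 is not a perfect square (since 178 and 295 are distinct squarefree integers). Contradiction. Hence √295 ∉ Q(√178), so x^2 - 295 stays irreducible over Q(√178) and [Q(√178, √295) : Q(√178)] = 2. By the tower law, [Q(√178, √295) : Q] = 2 · 2 = 4.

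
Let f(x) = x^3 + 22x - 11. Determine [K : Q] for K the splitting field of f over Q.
[K : Q] = 6

By the rational root test, any rational root of the monic integer polynomial f(x) = x^3 + 22x - 11 must be an integer dividing the constant term -11, i.e. one of ±{1, 11}. Evaluating: f(1) = 12, f(-1) = -34, f(11) = 1562, f(-11) = -1584; none is 0, so f has no rational root and is therefore irreducible over Q (a cubic with no linear factor over a field is irreducible). For an irreducible cubic, the Galois group is A_3 or S_3 according as the discriminant disc(f) = -4a^3 - 27b^2 = -4·(22)^3 - 27·(-11)^2 = -45859 is or is not a square in Q. Here disc(f) = -45859 is not a perfect square in Q, so the Galois group of f over Q is not contained in A_3 and must be all of S_3. The splitting field has degree |S_3| = 6 over Q, so [K : Q] = 6.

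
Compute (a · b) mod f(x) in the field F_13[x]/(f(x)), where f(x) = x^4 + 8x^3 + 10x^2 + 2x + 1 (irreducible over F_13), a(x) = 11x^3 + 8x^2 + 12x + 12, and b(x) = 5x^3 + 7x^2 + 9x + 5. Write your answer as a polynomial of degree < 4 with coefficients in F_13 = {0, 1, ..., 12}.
a · b ≡ 11x^3 + 4x^2 + 10x + 8 (mod f(x))

Multiply in F_13[x]: a(x)·b(x) = (11x^3 + 8x^2 + 12x + 12)·(5x^3 + 7x^2 + 9x + 5) = 3x^6 + 7x^4 + 11x^3 + 11x^2 + 12x + 8. This has degree ≥ 4, so divide by f(x) over F_13: 3x^6 + 7x^4 + 11x^3 + 11x^2 + 12x + 8 = (3x^2 + 2x)·(x^4 + 8x^3 + 10x^2 + 2x + 1) + (11x^3 + 4x^2 + 10x + 8). Hence a·b ≡ 11x^3 + 4x^2 + 10x + 8 (mod f). (F_13[x]/(f) is a field with 13^4 = 28561 elements since f is irreducible of degree 4.)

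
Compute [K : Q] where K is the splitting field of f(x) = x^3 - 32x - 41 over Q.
[K : Q] = 6

By the rational root test, any rational root of the monic integer polynomial f(x) = x^3 - 32x - 41 must be an integer dividing the constant term -41, i.e. one of ±{1, 41}. Evaluating: f(1) = -72, f(-1) = -10, f(41) = 67568, f(-41) = -67650; none is 0, so f has no rational root and is therefore irreducible over Q (a cubic with no linear factor over a field is irreducible). For an irreducible cubic, the Galois group is A_3 or S_3 according as the discriminant disc(f) = -4a^3 - 27b^2 = -4·(-32)^3 - 27·(-41)^2 = 85685 is or is not a square in Q. Here disc(f) = 85685 is not a perfect square in Q, so the Galois group of f over Q is not contained in A_3 and must be all of S_3. The splitting field has degree |S_3| = 6 over Q, so [K : Q] = 6.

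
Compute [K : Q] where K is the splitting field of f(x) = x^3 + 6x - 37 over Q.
[K : Q] = 6

By the rational root test, any rational root of the monic integer polynomial f(x) = x^3 + 6x - 37 must be an integer dividing the constant term -37, i.e. one of ±{1, 37}. Evaluating: f(1) = -30, f(-1) = -44, f(37) = 50838, f(-37) = -50912; none is 0, so f has no rational root and is therefore irreducible over Q (a cubic with no linear factor over a field is irreducible). For an irreducible cubic, the Galois group is A_3 or S_3 according as the discriminant disc(f) = -4a^3 - 27b^2 = -4·(6)^3 - 27·(-37)^2 = -37827 is or is not a square in Q. Here disc(f) = -37827 is not a perfect square in Q, so the Galois group of f over Q is not contained in A_3 and must be all of S_3. The splitting field has degree |S_3| = 6 over Q, so [K : Q] = 6.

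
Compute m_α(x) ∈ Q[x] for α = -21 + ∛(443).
m_α(x) = x^3 + 63x^2 + 1323x + 8818

Set β = α + 21 = ∛(443), so β^3 = 443. Then (α + 21)^3 - 443 = 0, i.e. α is a root of g(x) = (x + 21)^3 - 443 = x^3 + 63x^2 + 1323x + 8818. Since g(x) = h(x + 21) where h(x) = x^3 - 443, and h is irreducible over Q (because 443 is not a perfect cube, so h has no rational root, and a monic cubic with no rational root is irreducible), g is also irreducible (irreducibility is preserved under the substitution x → x + 21). Hence m_α(x) = x^3 + 63x^2 + 1323x + 8818.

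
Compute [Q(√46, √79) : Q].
[Q(√46, √79) : Q] = 4

[Q(√46):Q] = 2 (min poly x^2 - 46, irreducible since 46 is squarefree > 1). For the top step, suppose √79 ∈ Q(√46), say √79 = c + d√46 with c, d ∈ Q. Squaring: 79 = c^2 + 46d^2 + 2cd√46. Since √46 ∉ Q this forces 2cd = 0. If d = 0 then √79 = c ∈ Q, contradicting 79 squarefree > 1. If c = 0 then 79 = 46d^2, so 46·79 = (46d)^2 is a perfect square in Q — but 46·79 = 3634 is not a perfect square (since 46 and 79 are distinct squarefree integers). Contradiction. Hence √79 ∉ Q(√46), so x^2 - 79 stays irreducible over Q(√46) and [Q(√46, √79) : Q(√46)] = 2. By the tower law, [Q(√46, √79) : Q] = 2 · 2 = 4.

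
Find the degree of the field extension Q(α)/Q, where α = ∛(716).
[Q(α):Q] = 3

The minimal polynomial of α is x^3 - 716, irreducible over Q since 716 is not a perfect cube (so x^3 - 716 has no rational root). Hence [Q(α):Q] = deg(m_α) = 3.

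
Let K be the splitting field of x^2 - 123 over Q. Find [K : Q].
[K : Q] = 2

f(x) = x^2 - 123 factors as (x - √123)(x + √123). The splitting field is K = Q(√123). Since 123 is squarefree and > 1, it is not a perfect square, so x^2 - 123 is irreducible over Q and [Q(√123) : Q] = 2. Hence [K : Q] = 2.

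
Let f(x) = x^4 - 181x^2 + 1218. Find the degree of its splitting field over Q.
[K : Q] = 4

Solving the quadratic in x^2: x^2 = (181 ± √(181^2 - 4·1218))/2 = (181 ± √27889)/2 = (181 ± 167)/2, giving x^2 = 174 or x^2 = 7. So f(x) = (x^2 - 174)(x^2 - 7) and the roots of f are ±√174, ±√7. Hence the splitting field is K = Q(√174, √7). Since 174 and 7 are distinct squarefree integers > 1, their product 1218 is not a perfect square, so √7 ∉ Q(√174). By the tower law [K:Q] = [Q(√174,√7):Q(√174)] · [Q(√174):Q] = 2 · 2 = 4.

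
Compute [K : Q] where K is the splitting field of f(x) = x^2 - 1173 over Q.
[K : Q] = 2

f(x) = x^2 - 1173 factors as (x - √1173)(x + √1173). The splitting field is K = Q(√1173). Since 1173 is squarefree and > 1, it is not a perfect square, so x^2 - 1173 is irreducible over Q and [Q(√1173) : Q] = 2. Hence [K : Q] = 2.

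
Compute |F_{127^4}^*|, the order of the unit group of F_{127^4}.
|F_{127^4}^*| = 260144640

F_{127^4} has 127^4 = 260144641 elements; its multiplicative group consists of all nonzero elements, so |F_{127^4}^*| = 260144641 - 1 = 260144640. (It is cyclic since any finite subgroup of the multiplicative group of a field is cyclic.)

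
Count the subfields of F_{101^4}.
F_{101^4} has 3 subfields

The subfields of F_{p^n} are exactly the fields F_{p^d} for d | n (each is the fixed field of the unique index-d subgroup of Gal(F_{p^n}/F_p) ≅ Z/nZ). The divisors of n = 4 are {1, 2, 4}, giving 3 subfields: F_{101^1}, F_{101^2}, F_{101^4}.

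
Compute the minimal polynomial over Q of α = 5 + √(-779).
m_α(x) = x^2 - 10x + 804

From α - 5 = √(-779), squaring gives (α - 5)^2 = -779, i.e. α^2 - 10α + 25 = -779, so α^2 - 10α + 804 = 0. The discriminant of x^2 - 10x + 804 is (-10)^2 - 4·(804) = 100 - 3216 = -3116, and 4·(-779) is not a perfect square in Q since -779 is squarefree and ≠ 1. Hence x^2 - 10x + 804 is irreducible over Q and is the minimal polynomial of α.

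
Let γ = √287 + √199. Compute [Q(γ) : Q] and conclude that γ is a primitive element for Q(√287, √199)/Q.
[Q(γ) : Q] = 4 (equivalently, Q(γ) = Q(√287, √199))

Obviously Q(γ) ⊆ Q(√287, √199), and [Q(√287, √199):Q] = 4 (since 287, 199 are distinct squarefree integers > 1 with 57113 not a perfect square). To show equality we compute the minimal polynomial of γ. From γ = √287 + √199: γ^2 = 287 + 2√(57113) + 199 = 486 + 2√(57113), so γ^2 - 486 = 2√(57113); squaring, (γ^2 - 486)^2 = 4·57113, i.e. γ^4 - 972γ^2 + 236196 - 228452 = 0, i.e. γ^4 - 972γ^2 + 7744 = 0. So γ is a root of x^4 - 972x^2 + 7744. This polynomial is irreducible over Q: it has no rational root (each ±√287 ± √199 is irrational), and any factorization into two quadratics over Q would force √(57113) ∈ Q (pairing opposite roots) or √287, √199 ∈ Q (other pairings), all impossible. Hence [Q(γ):Q] = 4 = [Q(√287, √199):Q], so Q(γ) = Q(√287, √199).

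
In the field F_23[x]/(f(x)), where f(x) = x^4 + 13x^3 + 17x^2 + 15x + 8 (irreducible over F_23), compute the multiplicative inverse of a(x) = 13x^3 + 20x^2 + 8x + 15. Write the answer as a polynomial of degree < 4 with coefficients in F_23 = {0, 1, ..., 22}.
a(x)^(-1) ≡ 12x^3 + 11x^2 + 9x + 13 (mod f(x))

Since f is irreducible over F_23, F_23[x]/(f) is a field and a(x) ≠ 0 has an inverse. Apply the extended Euclidean algorithm to f(x) and a(x) in F_23[x]: f(x) = (16x + 10)·a(x) + (11x^2 + 17x + 19);  a(x) = (20x + 19)·(11x^2 + 17x + 19) + (18x + 22);  (11x^2 + 17x + 19) = (7x + 9)·(18x + 22) + (5). The last nonzero remainder is the constant 5 = gcd(f, a) in F_23. Back-substituting through the division chain expresses 5 = s(x)·a(x) + t(x)·f(x) with s(x) ≡ 14x^3 + 9x^2 + 22x + 19 (mod f), so (14x^3 + 9x^2 + 22x + 19)·a(x) ≡ 5 (mod f). Multiplying by 5^(-1) ≡ 14 in F_23 gives a(x)^(-1) ≡ 14·(14x^3 + 9x^2 + 22x + 19) ≡ 12x^3 + 11x^2 + 9x + 13 (mod f). Check: (13x^3 + 20x^2 + 8x + 15)·(12x^3 + 11x^2 + 9x + 13) = 18x^6 + 15x^5 + 19x^4 + 19x^3 + 14x^2 + 9x + 11 ≡ 1 (mod x^4 + 13x^3 + 17x^2 + 15x + 8).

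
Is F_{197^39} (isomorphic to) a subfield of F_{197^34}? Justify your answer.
No: F_{197^39} is not a subfield of F_{197^34}

F_{p^m} embeds in F_{p^n} iff m | n. Here 39 ∤ 34 (since 34 = 0·39 + 34 with remainder 34 ≠ 0), so F_{197^39} is not a subfield of F_{197^34}. Equivalently: if it were, the tower law would give 39 = [F_{197^39}:F_197] dividing [F_{197^34}:F_197] = 34, contradiction.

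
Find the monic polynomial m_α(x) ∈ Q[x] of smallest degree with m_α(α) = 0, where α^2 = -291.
m_α(x) = x^2 + 291

α satisfies α^2 + 291 = 0, so x^2 + 291 annihilates α. Since d = -291 is squarefree and ≠ 1, it is not a perfect square in Q, so x^2 + 291 has no rational root and is therefore irreducible over Q (a degree-2 polynomial over a field is irreducible iff it has no root). Hence m_α(x) = x^2 + 291.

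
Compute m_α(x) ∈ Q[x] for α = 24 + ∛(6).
m_α(x) = x^3 - 72x^2 + 1728x - 13830

Set β = α - 24 = ∛(6), so β^3 = 6. Then (α - 24)^3 - 6 = 0, i.e. α is a root of g(x) = (x - 24)^3 - 6 = x^3 - 72x^2 + 1728x - 13830. Since g(x) = h(x - 24) where h(x) = x^3 - 6, and h is irreducible over Q (because 6 is not a perfect cube, so h has no rational root, and a monic cubic with no rational root is irreducible), g is also irreducible (irreducibility is preserved under the substitution x → x - 24). Hence m_α(x) = x^3 - 72x^2 + 1728x - 13830.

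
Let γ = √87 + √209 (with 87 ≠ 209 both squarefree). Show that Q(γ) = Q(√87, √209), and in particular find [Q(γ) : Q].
[Q(γ) : Q] = 4 (equivalently, Q(γ) = Q(√87, √209))

Obviously Q(γ) ⊆ Q(√87, √209), and [Q(√87, √209):Q] = 4 (since 87, 209 are distinct squarefree integers > 1 with 18183 not a perfect square). To show equality we compute the minimal polynomial of γ. From γ = √87 + √209: γ^2 = 87 + 2√(18183) + 209 = 296 + 2√(18183), so γ^2 - 296 = 2√(18183); squaring, (γ^2 - 296)^2 = 4·18183, i.e. γ^4 - 592γ^2 + 87616 - 72732 = 0, i.e. γ^4 - 592γ^2 + 14884 = 0. So γ is a root of x^4 - 592x^2 + 14884. This polynomial is irreducible over Q: it has no rational root (each ±√87 ± √209 is irrational), and any factorization into two quadratics over Q would force √(18183) ∈ Q (pairing opposite roots) or √87, √209 ∈ Q (other pairings), all impossible. Hence [Q(γ):Q] = 4 = [Q(√87, √209):Q], so Q(γ) = Q(√87, √209).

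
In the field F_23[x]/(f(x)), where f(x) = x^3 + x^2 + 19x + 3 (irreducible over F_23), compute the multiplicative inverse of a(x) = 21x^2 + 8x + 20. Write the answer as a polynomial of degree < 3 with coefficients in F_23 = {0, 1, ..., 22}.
a(x)^(-1) ≡ 12x^2 + 7x + 1 (mod f(x))

Since f is irreducible over F_23, F_23[x]/(f) is a field and a(x) ≠ 0 has an inverse. Apply the extended Euclidean algorithm to f(x) and a(x) in F_23[x]: f(x) = (11x + 9)·a(x) + (3x + 7);  a(x) = (7x + 17)·(3x + 7) + (16). The last nonzero remainder is the constant 16 = gcd(f, a) in F_23. Back-substituting through the division chain expresses 16 = s(x)·a(x) + t(x)·f(x) with s(x) ≡ 8x^2 + 20x + 16 (mod f), so (8x^2 + 20x + 16)·a(x) ≡ 16 (mod f). Multiplying by 16^(-1) ≡ 13 in F_23 gives a(x)^(-1) ≡ 13·(8x^2 + 20x + 16) ≡ 12x^2 + 7x + 1 (mod f). Check: (21x^2 + 8x + 20)·(12x^2 + 7x + 1) = 22x^4 + 13x^3 + 18x^2 + 10x + 20 ≡ 1 (mod x^3 + x^2 + 19x + 3).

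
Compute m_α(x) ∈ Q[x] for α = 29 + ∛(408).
m_α(x) = x^3 - 87x^2 + 2523x - 24797

Set β = α - 29 = ∛(408), so β^3 = 408. Then (α - 29)^3 - 408 = 0, i.e. α is a root of g(x) = (x - 29)^3 - 408 = x^3 - 87x^2 + 2523x - 24797. Since g(x) = h(x - 29) where h(x) = x^3 - 408, and h is irreducible over Q (because 408 is not a perfect cube, so h has no rational root, and a monic cubic with no rational root is irreducible), g is also irreducible (irreducibility is preserved under the substitution x → x - 29). Hence m_α(x) = x^3 - 87x^2 + 2523x - 24797.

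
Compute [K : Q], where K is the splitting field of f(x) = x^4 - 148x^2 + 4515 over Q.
[K : Q] = 4

Solving the quadratic in x^2: x^2 = (148 ± √(148^2 - 4·4515))/2 = (148 ± √3844)/2 = (148 ± 62)/2, giving x^2 = 43 or x^2 = 105. So f(x) = (x^2 - 43)(x^2 - 105) and the roots of f are ±√43, ±√105. Hence the splitting field is K = Q(√43, √105). Since 43 and 105 are distinct squarefree integers > 1, their product 4515 is not a perfect square, so √105 ∉ Q(√43). By the tower law [K:Q] = [Q(√43,√105):Q(√43)] · [Q(√43):Q] = 2 · 2 = 4.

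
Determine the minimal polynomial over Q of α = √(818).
m_α(x) = x^2 - 818

α satisfies α^2 - 818 = 0, so x^2 - 818 annihilates α. Since d = 818 is squarefree and ≠ 1, it is not a perfect square in Q, so x^2 - 818 has no rational root and is therefore irreducible over Q (a degree-2 polynomial over a field is irreducible iff it has no root). Hence m_α(x) = x^2 - 818.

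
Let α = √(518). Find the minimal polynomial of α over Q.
m_α(x) = x^2 - 518

α satisfies α^2 - 518 = 0, so x^2 - 518 annihilates α. Since d = 518 is squarefree and ≠ 1, it is not a perfect square in Q, so x^2 - 518 has no rational root and is therefore irreducible over Q (a degree-2 polynomial over a field is irreducible iff it has no root). Hence m_α(x) = x^2 - 518.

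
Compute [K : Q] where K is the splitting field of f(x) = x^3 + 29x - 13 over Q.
[K : Q] = 6

By the rational root test, any rational root of the monic integer polynomial f(x) = x^3 + 29x - 13 must be an integer dividing the constant term -13, i.e. one of ±{1, 13}. Evaluating: f(1) = 17, f(-1) = -43, f(13) = 2561, f(-13) = -2587; none is 0, so f has no rational root and is therefore irreducible over Q (a cubic with no linear factor over a field is irreducible). For an irreducible cubic, the Galois group is A_3 or S_3 according as the discriminant disc(f) = -4a^3 - 27b^2 = -4·(29)^3 - 27·(-13)^2 = -102119 is or is not a square in Q. Here disc(f) = -102119 is not a perfect square in Q, so the Galois group of f over Q is not contained in A_3 and must be all of S_3. The splitting field has degree |S_3| = 6 over Q, so [K : Q] = 6.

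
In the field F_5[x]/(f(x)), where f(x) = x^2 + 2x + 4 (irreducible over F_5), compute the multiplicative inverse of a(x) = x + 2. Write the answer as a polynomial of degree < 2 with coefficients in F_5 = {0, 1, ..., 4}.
a(x)^(-1) ≡ x (mod f(x))

Since f is irreducible over F_5, F_5[x]/(f) is a field and a(x) ≠ 0 has an inverse. Apply the extended Euclidean algorithm to f(x) and a(x) in F_5[x]: f(x) = (x)·a(x) + (4). The last nonzero remainder is the constant 4 = gcd(f, a) in F_5. Back-substituting through the division chain expresses 4 = s(x)·a(x) + t(x)·f(x) with s(x) ≡ 4x (mod f), so (4x)·a(x) ≡ 4 (mod f). Multiplying by 4^(-1) ≡ 4 in F_5 gives a(x)^(-1) ≡ 4·(4x) ≡ x (mod f). Check: (x + 2)·(x) = x^2 + 2x ≡ 1 (mod x^2 + 2x + 4).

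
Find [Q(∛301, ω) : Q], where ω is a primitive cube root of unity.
[Q(∛301, ω) : Q] = 6

[Q(∛301):Q] = 3 (min poly x^3 - 301, irreducible since 301 is not a perfect cube). [Q(ω):Q] = 2 (min poly x^2 + x + 1). Since Q(∛301) ⊂ R and ω ∉ R, we have ω ∉ Q(∛301), so x^2 + x + 1 remains irreducible over Q(∛301) and [Q(∛301, ω) : Q(∛301)] = 2. By the tower law, [Q(∛301, ω) : Q] = 3 · 2 = 6. (In fact Q(∛301, ω) is the splitting field of x^3 - 301 over Q.)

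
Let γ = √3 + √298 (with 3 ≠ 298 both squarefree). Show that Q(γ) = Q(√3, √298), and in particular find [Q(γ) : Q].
[Q(γ) : Q] = 4 (equivalently, Q(γ) = Q(√3, √298))

Obviously Q(γ) ⊆ Q(√3, √298), and [Q(√3, √298):Q] = 4 (since 3, 298 are distinct squarefree integers > 1 with 894 not a perfect square). To show equality we compute the minimal polynomial of γ. From γ = √3 + √298: γ^2 = 3 + 2√(894) + 298 = 301 + 2√(894), so γ^2 - 301 = 2√(894); squaring, (γ^2 - 301)^2 = 4·894, i.e. γ^4 - 602γ^2 + 90601 - 3576 = 0, i.e. γ^4 - 602γ^2 + 87025 = 0. So γ is a root of x^4 - 602x^2 + 87025. This polynomial is irreducible over Q: it has no rational root (each ±√3 ± √298 is irrational), and any factorization into two quadratics over Q would force √(894) ∈ Q (pairing opposite roots) or √3, √298 ∈ Q (other pairings), all impossible. Hence [Q(γ):Q] = 4 = [Q(√3, √298):Q], so Q(γ) = Q(√3, √298).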